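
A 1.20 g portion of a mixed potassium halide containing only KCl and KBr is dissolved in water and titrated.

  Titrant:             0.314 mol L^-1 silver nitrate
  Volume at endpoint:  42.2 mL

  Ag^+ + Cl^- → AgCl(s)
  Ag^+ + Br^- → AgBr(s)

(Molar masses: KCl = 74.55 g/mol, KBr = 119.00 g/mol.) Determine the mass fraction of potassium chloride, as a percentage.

52.7 %

n(AgNO3) = 0.0422 × 0.314 = 0.0133 mol
Let x = n(KCl), y = n(KBr).
Titrant: 1x + 1y = 0.0133;  mass: 74.55x + 119.00y = 1.20
Solving, x = 8.48 × 10^-3 mol, y = 4.77 × 10^-3 mol
mass of KCl = 8.48 × 10^-3 × 74.55 = 0.632 g
% KCl = 0.632 / 1.20 × 100 = 52.7 %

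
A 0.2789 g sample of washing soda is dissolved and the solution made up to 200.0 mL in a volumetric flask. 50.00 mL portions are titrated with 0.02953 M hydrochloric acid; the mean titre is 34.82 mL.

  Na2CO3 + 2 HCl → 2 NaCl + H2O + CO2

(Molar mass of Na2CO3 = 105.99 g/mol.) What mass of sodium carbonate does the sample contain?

n(HCl) per titration = 0.03482 × 0.02953 = 1.028 × 10^-3 mol
From the 1:2 ratio, n(Na2CO3) in each aliquot = 1/2 × 1.028 × 10^-3 = 5.141 × 10^-4 mol
n(Na2CO3) in the whole flask = 5.141 × 10^-4 × 200.0/50.00 = 2.056 × 10^-3 mol
mass of Na2CO3 = 2.056 × 10^-3 × 105.99 = 0.2180 g

0.2180 g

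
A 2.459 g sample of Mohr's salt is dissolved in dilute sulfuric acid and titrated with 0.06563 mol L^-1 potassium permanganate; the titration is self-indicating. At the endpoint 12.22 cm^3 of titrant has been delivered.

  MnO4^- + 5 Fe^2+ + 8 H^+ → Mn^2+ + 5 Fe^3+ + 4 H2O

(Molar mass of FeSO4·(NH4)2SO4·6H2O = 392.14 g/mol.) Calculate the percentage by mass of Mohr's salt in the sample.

63.95 %

n(KMnO4) = 0.01222 L × 0.06563 mol/L = 8.020 × 10^-4 mol
From the 5:1 ratio, n(FeSO4·(NH4)2SO4·6H2O) = 5/1 × 8.020 × 10^-4 = 4.010 × 10^-3 mol
mass of FeSO4·(NH4)2SO4·6H2O = 4.010 × 10^-3 × 392.14 g/mol = 1.572 g
% FeSO4·(NH4)2SO4·6H2O = 1.572 / 2.459 × 100 = 63.95 %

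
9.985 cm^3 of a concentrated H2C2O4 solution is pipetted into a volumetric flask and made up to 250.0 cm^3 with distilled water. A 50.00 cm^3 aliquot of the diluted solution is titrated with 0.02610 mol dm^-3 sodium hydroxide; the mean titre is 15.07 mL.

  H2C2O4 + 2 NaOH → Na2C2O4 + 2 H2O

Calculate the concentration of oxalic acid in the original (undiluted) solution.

0.09848 mol/L

n(NaOH) = 0.01507 × 0.02610 = 3.933 × 10^-4 mol
From the 1:2 ratio, n(H2C2O4) in the aliquot = 1/2 × 3.933 × 10^-4 = 1.967 × 10^-4 mol
[H2C2O4]_dilute = 1.967 × 10^-4 / 0.05000 = 0.003933 mol/L
Dilution factor = 250.0 / 9.985 = 25.04
[H2C2O4]_stock = 0.003933 × 25.04 = 0.09848 mol/L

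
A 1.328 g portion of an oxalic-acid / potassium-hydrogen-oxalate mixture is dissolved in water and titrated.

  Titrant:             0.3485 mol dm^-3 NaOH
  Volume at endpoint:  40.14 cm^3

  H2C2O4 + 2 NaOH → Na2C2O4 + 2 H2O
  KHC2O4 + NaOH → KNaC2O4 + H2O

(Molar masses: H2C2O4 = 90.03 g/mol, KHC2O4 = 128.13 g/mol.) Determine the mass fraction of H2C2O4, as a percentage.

18.94 %

n(NaOH) = 0.04014 × 0.3485 = 0.01399 mol
Let x = n(H2C2O4), y = n(KHC2O4).
Titrant: 2x + 1y = 0.01399;  mass: 90.03x + 128.13y = 1.328
Solving, x = 2.794 × 10^-3 mol, y = 8.402 × 10^-3 mol
mass of H2C2O4 = 2.794 × 10^-3 × 90.03 = 0.2515 g
% H2C2O4 = 0.2515 / 1.328 × 100 = 18.94 %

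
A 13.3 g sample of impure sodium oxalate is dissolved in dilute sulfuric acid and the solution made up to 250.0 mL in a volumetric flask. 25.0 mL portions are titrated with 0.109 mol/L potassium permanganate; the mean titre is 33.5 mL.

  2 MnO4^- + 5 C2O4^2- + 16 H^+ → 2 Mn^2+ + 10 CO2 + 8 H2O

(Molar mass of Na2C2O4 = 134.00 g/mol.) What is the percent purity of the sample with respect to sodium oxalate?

92.0 %

n(KMnO4) per titration = 0.0335 × 0.109 = 3.65 × 10^-3 mol
From the 5:2 ratio, n(Na2C2O4) in each aliquot = 5/2 × 3.65 × 10^-3 = 9.13 × 10^-3 mol
n(Na2C2O4) in the whole flask = 9.13 × 10^-3 × 250.0/25.0 = 0.0913 mol
mass of Na2C2O4 = 0.0913 × 134.00 = 12.2 g
% Na2C2O4 = 12.2 / 13.3 × 100 = 92.0 %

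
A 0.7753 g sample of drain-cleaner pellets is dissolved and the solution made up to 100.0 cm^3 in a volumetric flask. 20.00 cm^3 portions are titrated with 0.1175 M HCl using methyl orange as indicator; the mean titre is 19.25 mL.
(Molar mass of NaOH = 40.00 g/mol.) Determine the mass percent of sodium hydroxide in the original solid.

58.35 %

NaOH + HCl → NaCl + H2O
n(HCl) per titration = 0.01925 × 0.1175 = 2.262 × 10^-3 mol
n(NaOH) in each aliquot = 2.262 × 10^-3 mol (1:1 ratio)
n(NaOH) in the whole flask = 2.262 × 10^-3 × 100.0/20.00 = 0.01131 mol
mass of NaOH = 0.01131 × 40.00 = 0.4524 g
% NaOH = 0.4524 / 0.7753 × 100 = 58.35 %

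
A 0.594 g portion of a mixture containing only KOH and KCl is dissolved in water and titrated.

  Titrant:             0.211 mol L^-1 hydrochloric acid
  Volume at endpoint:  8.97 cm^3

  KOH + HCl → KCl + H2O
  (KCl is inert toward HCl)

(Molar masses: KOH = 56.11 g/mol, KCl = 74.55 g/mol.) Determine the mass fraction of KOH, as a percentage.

17.9 %

n(HCl) = 0.00897 × 0.211 = 1.89 × 10^-3 mol
Let x = n(KOH), y = n(KCl).
Titrant: 1x = 1.89 × 10^-3;  mass: 56.11x + 74.55y = 0.594
Solving, x = 1.89 × 10^-3 mol, y = 6.54 × 10^-3 mol
mass of KOH = 1.89 × 10^-3 × 56.11 = 0.106 g
% KOH = 0.106 / 0.594 × 100 = 17.9 %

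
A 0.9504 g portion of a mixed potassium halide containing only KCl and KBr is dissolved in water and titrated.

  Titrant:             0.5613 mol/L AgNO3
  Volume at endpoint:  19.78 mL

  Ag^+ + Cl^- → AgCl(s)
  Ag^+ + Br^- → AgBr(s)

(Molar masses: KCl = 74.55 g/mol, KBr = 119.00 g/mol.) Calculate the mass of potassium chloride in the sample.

n(AgNO3) = 0.01978 × 0.5613 = 0.01110 mol
Let x = n(KCl), y = n(KBr).
Titrant: 1x + 1y = 0.01110;  mass: 74.55x + 119.00y = 0.9504
Solving, x = 8.342 × 10^-3 mol, y = 2.761 × 10^-3 mol
mass of KCl = 8.342 × 10^-3 × 74.55 = 0.6219 g

0.6219 g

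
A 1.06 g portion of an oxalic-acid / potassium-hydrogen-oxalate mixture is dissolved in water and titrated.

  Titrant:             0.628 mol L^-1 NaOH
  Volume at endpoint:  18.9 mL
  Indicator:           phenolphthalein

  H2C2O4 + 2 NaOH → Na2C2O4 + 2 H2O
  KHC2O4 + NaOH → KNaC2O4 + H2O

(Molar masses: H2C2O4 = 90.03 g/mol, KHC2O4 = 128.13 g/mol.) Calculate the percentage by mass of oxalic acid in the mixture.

23.5 %

n(NaOH) = 0.0189 × 0.628 = 0.0119 mol
Let x = n(H2C2O4), y = n(KHC2O4).
Titrant: 2x + 1y = 0.0119;  mass: 90.03x + 128.13y = 1.06
Solving, x = 2.77 × 10^-3 mol, y = 6.33 × 10^-3 mol
mass of H2C2O4 = 2.77 × 10^-3 × 90.03 = 0.250 g
% H2C2O4 = 0.250 / 1.06 × 100 = 23.5 %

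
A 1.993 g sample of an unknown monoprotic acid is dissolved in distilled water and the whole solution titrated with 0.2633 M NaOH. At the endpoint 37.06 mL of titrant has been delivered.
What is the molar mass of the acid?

204.2 g/mol

n(NaOH) = 0.03706 L × 0.2633 mol/L = 9.758 × 10^-3 mol
n(HA) = 9.758 × 10^-3 mol (1:1 ratio)
M = m / n = 1.993 g / 9.758 × 10^-3 mol = 204.2 g/mol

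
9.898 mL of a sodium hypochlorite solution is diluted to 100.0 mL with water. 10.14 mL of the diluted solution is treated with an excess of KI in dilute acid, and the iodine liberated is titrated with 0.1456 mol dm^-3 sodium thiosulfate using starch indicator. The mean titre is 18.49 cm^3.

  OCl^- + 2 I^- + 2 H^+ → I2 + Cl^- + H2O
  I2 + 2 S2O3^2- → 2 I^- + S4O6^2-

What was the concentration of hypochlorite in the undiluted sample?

1.341 mol/L

n(S2O3^2-) = 0.01849 × 0.1456 = 2.692 × 10^-3 mol
n(I2) = n(S2O3^2-)/2 = 1.346 × 10^-3 mol
n(OCl^-) in the aliquot = 1.346 × 10^-3 mol (1:1 ratio)
[OCl^-]_dilute = 1.346 × 10^-3 / 0.01014 = 0.1327 mol/L
[OCl^-]_original = 0.1327 × 100.0/9.898 = 1.341 mol/L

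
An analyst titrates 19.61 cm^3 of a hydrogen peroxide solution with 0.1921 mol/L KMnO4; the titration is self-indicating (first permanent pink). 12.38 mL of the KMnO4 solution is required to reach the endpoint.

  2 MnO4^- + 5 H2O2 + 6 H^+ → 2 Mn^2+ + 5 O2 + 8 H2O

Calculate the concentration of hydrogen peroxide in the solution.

0.3032 mol/L

n(KMnO4) = 0.01238 L × 0.1921 mol/L = 2.378 × 10^-3 mol
From the 5:2 mole ratio, n(H2O2) = 5/2 × 2.378 × 10^-3 = 5.945 × 10^-3 mol
[H2O2] = 5.945 × 10^-3 mol / 0.01961 L = 0.3032 mol/L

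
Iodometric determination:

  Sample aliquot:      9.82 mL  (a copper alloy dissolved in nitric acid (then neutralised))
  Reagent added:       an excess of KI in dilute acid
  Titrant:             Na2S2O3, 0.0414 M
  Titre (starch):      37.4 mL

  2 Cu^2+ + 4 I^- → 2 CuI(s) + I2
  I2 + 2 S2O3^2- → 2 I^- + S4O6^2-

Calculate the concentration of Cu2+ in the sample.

n(S2O3^2-) = 0.0374 × 0.0414 = 1.55 × 10^-3 mol
n(I2) = n(S2O3^2-)/2 = 7.74 × 10^-4 mol
From the 2:1 ratio, n(Cu2+) in the aliquot = 2/1 × 7.74 × 10^-4 = 1.55 × 10^-3 mol
[Cu2+] = 1.55 × 10^-3 / 0.00982 = 0.158 mol/L

0.158 M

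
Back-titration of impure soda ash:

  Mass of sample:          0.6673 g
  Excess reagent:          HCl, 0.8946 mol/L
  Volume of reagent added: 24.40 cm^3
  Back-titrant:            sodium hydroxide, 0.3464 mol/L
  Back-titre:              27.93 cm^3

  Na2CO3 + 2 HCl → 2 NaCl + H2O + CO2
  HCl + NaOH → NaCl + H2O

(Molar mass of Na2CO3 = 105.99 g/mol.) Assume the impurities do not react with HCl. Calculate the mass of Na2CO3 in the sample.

n(HCl) added = 0.02440 × 0.8946 = 0.02183 mol
n(NaOH) used in back-titration = 0.02793 × 0.3464 = 9.675 × 10^-3 mol
n(HCl) left over = 9.675 × 10^-3 mol (1:1 ratio)
n(HCl) consumed by analyte = 0.02183 − 9.675 × 10^-3 = 0.01215 mol
From the 1:2 ratio, n(Na2CO3) = 1/2 × 0.01215 = 6.077 × 10^-3 mol
mass of Na2CO3 = 6.077 × 10^-3 × 105.99 = 0.6441 g

0.6441 g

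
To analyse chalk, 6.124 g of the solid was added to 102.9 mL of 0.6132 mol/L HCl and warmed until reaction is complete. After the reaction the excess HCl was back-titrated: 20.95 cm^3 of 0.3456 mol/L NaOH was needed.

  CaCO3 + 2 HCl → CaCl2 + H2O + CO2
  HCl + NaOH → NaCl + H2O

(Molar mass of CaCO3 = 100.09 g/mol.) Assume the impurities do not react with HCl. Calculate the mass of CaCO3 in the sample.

n(HCl) added = 0.1029 × 0.6132 = 0.06310 mol
n(NaOH) used in back-titration = 0.02095 × 0.3456 = 7.240 × 10^-3 mol
n(HCl) left over = 7.240 × 10^-3 mol (1:1 ratio)
n(HCl) consumed by analyte = 0.06310 − 7.240 × 10^-3 = 0.05586 mol
From the 1:2 ratio, n(CaCO3) = 1/2 × 0.05586 = 0.02793 mol
mass of CaCO3 = 0.02793 × 100.09 = 2.795 g

2.795 g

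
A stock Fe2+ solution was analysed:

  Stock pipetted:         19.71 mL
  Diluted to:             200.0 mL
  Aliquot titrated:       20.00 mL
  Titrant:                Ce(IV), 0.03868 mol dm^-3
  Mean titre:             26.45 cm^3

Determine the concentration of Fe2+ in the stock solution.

0.5191 mol/L

Ce^4+ + Fe^2+ → Ce^3+ + Fe^3+
n(Ce4+) = 0.02645 × 0.03868 = 1.023 × 10^-3 mol
n(Fe2+) in the aliquot = 1.023 × 10^-3 mol (1:1 ratio)
[Fe2+]_dilute = 1.023 × 10^-3 / 0.02000 = 0.05115 mol/L
Dilution factor = 200.0 / 19.71 = 10.15
[Fe2+]_stock = 0.05115 × 10.15 = 0.5191 mol/L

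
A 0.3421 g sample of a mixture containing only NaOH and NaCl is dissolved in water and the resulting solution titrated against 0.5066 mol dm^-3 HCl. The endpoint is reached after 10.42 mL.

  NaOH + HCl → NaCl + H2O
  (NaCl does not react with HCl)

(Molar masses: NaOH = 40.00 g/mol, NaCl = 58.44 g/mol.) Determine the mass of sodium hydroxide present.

n(HCl) = 0.01042 × 0.5066 = 5.279 × 10^-3 mol
Let x = n(NaOH), y = n(NaCl).
Titrant: 1x = 5.279 × 10^-3;  mass: 40.00x + 58.44y = 0.3421
Solving, x = 5.279 × 10^-3 mol, y = 2.241 × 10^-3 mol
mass of NaOH = 5.279 × 10^-3 × 40.00 = 0.2112 g

0.2112 g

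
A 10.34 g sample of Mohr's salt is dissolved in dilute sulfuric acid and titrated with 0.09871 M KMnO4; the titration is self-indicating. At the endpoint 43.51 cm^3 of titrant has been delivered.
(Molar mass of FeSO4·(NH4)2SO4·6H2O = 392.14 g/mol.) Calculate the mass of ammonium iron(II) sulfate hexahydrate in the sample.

8.421 g

MnO4^- + 5 Fe^2+ + 8 H^+ → Mn^2+ + 5 Fe^3+ + 4 H2O
n(KMnO4) = 0.04351 L × 0.09871 mol/L = 4.295 × 10^-3 mol
From the 5:1 ratio, n(FeSO4·(NH4)2SO4·6H2O) = 5/1 × 4.295 × 10^-3 = 0.02147 mol
mass of FeSO4·(NH4)2SO4·6H2O = 0.02147 × 392.14 g/mol = 8.421 g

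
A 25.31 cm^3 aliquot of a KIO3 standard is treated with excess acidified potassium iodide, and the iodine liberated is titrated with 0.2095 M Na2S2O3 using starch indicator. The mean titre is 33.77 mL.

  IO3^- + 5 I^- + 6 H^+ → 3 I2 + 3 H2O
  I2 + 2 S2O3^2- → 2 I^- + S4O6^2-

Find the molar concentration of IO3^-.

0.04659 M

n(S2O3^2-) = 0.03377 × 0.2095 = 7.075 × 10^-3 mol
n(I2) = n(S2O3^2-)/2 = 3.537 × 10^-3 mol
From the 1:3 ratio, n(IO3^-) in the aliquot = 1/3 × 3.537 × 10^-3 = 1.179 × 10^-3 mol
[IO3^-] = 1.179 × 10^-3 / 0.02531 = 0.04659 mol/L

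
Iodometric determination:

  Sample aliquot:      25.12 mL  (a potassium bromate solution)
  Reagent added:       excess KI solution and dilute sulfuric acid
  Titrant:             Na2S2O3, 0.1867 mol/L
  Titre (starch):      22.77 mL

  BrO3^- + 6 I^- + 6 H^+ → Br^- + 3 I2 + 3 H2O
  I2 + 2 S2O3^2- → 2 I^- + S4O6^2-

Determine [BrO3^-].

0.02821 mol/L

n(S2O3^2-) = 0.02277 × 0.1867 = 4.251 × 10^-3 mol
n(I2) = n(S2O3^2-)/2 = 2.126 × 10^-3 mol
From the 1:3 ratio, n(BrO3^-) in the aliquot = 1/3 × 2.126 × 10^-3 = 7.085 × 10^-4 mol
[BrO3^-] = 7.085 × 10^-4 / 0.02512 = 0.02821 mol/L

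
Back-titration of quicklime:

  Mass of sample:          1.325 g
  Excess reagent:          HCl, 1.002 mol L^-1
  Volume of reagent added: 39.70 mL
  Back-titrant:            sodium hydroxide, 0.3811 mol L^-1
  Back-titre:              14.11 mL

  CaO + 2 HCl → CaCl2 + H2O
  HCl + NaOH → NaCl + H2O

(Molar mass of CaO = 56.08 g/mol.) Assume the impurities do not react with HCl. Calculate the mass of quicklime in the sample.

n(HCl) added = 0.03970 × 1.002 = 0.03978 mol
n(NaOH) used in back-titration = 0.01411 × 0.3811 = 5.377 × 10^-3 mol
n(HCl) left over = 5.377 × 10^-3 mol (1:1 ratio)
n(HCl) consumed by analyte = 0.03978 − 5.377 × 10^-3 = 0.03440 mol
From the 1:2 ratio, n(CaO) = 1/2 × 0.03440 = 0.01720 mol
mass of CaO = 0.01720 × 56.08 = 0.9646 g

0.9646 g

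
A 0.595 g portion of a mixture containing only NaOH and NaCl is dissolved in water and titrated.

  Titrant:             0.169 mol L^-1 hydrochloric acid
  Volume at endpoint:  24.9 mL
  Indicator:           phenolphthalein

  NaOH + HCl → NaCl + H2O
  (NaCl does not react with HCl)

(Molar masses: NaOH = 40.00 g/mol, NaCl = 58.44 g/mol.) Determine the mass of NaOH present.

0.168 g

n(HCl) = 0.0249 × 0.169 = 4.21 × 10^-3 mol
Let x = n(NaOH), y = n(NaCl).
Titrant: 1x = 4.21 × 10^-3;  mass: 40.00x + 58.44y = 0.595
Solving, x = 4.21 × 10^-3 mol, y = 7.30 × 10^-3 mol
mass of NaOH = 4.21 × 10^-3 × 40.00 = 0.168 g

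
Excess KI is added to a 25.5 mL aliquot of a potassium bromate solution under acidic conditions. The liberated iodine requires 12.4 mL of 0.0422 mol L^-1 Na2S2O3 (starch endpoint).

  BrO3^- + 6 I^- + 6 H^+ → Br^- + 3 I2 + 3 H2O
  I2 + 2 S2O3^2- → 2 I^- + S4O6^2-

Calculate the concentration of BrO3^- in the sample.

n(S2O3^2-) = 0.0124 × 0.0422 = 5.23 × 10^-4 mol
n(I2) = n(S2O3^2-)/2 = 2.62 × 10^-4 mol
From the 1:3 ratio, n(BrO3^-) in the aliquot = 1/3 × 2.62 × 10^-4 = 8.72 × 10^-5 mol
[BrO3^-] = 8.72 × 10^-5 / 0.0255 = 0.00342 mol/L

0.00342 mol/L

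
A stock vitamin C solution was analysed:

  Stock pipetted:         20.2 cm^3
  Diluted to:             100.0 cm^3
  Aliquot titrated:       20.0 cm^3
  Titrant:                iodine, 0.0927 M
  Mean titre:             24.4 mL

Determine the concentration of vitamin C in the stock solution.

0.560 M

C6H8O6 + I2 → C6H6O6 + 2 HI
n(I2) = 0.0244 × 0.0927 = 2.26 × 10^-3 mol
n(C6H8O6) in the aliquot = 2.26 × 10^-3 mol (1:1 ratio)
[C6H8O6]_dilute = 2.26 × 10^-3 / 0.0200 = 0.113 mol/L
Dilution factor = 100.0 / 20.2 = 4.950
[C6H8O6]_stock = 0.113 × 4.950 = 0.560 mol/L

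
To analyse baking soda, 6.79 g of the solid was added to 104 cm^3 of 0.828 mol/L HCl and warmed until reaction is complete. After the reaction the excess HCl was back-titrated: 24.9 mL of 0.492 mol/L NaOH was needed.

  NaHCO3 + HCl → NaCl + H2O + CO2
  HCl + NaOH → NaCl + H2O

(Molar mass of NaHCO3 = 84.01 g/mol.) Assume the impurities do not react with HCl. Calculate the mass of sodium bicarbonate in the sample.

n(HCl) added = 0.104 × 0.828 = 0.0861 mol
n(NaOH) used in back-titration = 0.0249 × 0.492 = 0.0123 mol
n(HCl) left over = 0.0123 mol (1:1 ratio)
n(HCl) consumed by analyte = 0.0861 − 0.0123 = 0.0739 mol
n(NaHCO3) = 0.0739 mol (1:1 ratio)
mass of NaHCO3 = 0.0739 × 84.01 = 6.21 g

6.21 g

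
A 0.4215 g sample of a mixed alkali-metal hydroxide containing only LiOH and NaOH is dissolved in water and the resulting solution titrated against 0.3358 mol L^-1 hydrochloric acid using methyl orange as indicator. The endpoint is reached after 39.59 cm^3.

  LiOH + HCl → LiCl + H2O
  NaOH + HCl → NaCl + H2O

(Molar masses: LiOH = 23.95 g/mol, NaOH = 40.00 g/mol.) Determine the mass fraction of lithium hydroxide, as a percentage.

n(HCl) = 0.03959 × 0.3358 = 0.01329 mol
Let x = n(LiOH), y = n(NaOH).
Titrant: 1x + 1y = 0.01329;  mass: 23.95x + 40.00y = 0.4215
Solving, x = 6.871 × 10^-3 mol, y = 6.424 × 10^-3 mol
mass of LiOH = 6.871 × 10^-3 × 23.95 = 0.1646 g
% LiOH = 0.1646 / 0.4215 × 100 = 39.04 %

39.04 %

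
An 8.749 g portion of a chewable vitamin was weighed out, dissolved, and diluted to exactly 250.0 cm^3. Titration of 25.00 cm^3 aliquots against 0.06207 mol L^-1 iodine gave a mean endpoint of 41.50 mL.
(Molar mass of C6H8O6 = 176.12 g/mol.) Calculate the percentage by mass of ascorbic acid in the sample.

C6H8O6 + I2 → C6H6O6 + 2 HI
n(I2) per titration = 0.04150 × 0.06207 = 2.576 × 10^-3 mol
n(C6H8O6) in each aliquot = 2.576 × 10^-3 mol (1:1 ratio)
n(C6H8O6) in the whole flask = 2.576 × 10^-3 × 250.0/25.00 = 0.02576 mol
mass of C6H8O6 = 0.02576 × 176.12 = 4.537 g
% C6H8O6 = 4.537 / 8.749 × 100 = 51.85 %

51.85 %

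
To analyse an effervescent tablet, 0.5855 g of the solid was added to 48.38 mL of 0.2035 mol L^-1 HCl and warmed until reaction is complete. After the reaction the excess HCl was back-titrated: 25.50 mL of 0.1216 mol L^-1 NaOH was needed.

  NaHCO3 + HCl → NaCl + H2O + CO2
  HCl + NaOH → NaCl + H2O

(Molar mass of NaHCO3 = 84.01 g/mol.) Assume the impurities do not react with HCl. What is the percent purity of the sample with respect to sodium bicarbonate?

n(HCl) added = 0.04838 × 0.2035 = 9.845 × 10^-3 mol
n(NaOH) used in back-titration = 0.02550 × 0.1216 = 3.101 × 10^-3 mol
n(HCl) left over = 3.101 × 10^-3 mol (1:1 ratio)
n(HCl) consumed by analyte = 9.845 × 10^-3 − 3.101 × 10^-3 = 6.745 × 10^-3 mol
n(NaHCO3) = 6.745 × 10^-3 mol (1:1 ratio)
mass of NaHCO3 = 6.745 × 10^-3 × 84.01 = 0.5666 g
% NaHCO3 = 0.5666 / 0.5855 × 100 = 96.77 %

96.77 %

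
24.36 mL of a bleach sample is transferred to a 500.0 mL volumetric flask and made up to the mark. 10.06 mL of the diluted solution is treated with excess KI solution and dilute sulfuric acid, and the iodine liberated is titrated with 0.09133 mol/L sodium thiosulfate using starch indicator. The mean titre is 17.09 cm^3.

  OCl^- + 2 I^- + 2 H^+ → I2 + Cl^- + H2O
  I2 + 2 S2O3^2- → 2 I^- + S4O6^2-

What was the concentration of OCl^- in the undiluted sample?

1.592 mol/L

n(S2O3^2-) = 0.01709 × 0.09133 = 1.561 × 10^-3 mol
n(I2) = n(S2O3^2-)/2 = 7.804 × 10^-4 mol
n(OCl^-) in the aliquot = 7.804 × 10^-4 mol (1:1 ratio)
[OCl^-]_dilute = 7.804 × 10^-4 / 0.01006 = 0.07758 mol/L
[OCl^-]_original = 0.07758 × 500.0/24.36 = 1.592 mol/L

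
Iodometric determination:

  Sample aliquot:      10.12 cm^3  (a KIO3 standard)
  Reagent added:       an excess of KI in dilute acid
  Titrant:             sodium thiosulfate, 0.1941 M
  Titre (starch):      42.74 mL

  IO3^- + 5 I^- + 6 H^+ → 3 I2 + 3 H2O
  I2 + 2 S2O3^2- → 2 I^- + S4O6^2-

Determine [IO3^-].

0.1366 M

n(S2O3^2-) = 0.04274 × 0.1941 = 8.296 × 10^-3 mol
n(I2) = n(S2O3^2-)/2 = 4.148 × 10^-3 mol
From the 1:3 ratio, n(IO3^-) in the aliquot = 1/3 × 4.148 × 10^-3 = 1.383 × 10^-3 mol
[IO3^-] = 1.383 × 10^-3 / 0.01012 = 0.1366 mol/L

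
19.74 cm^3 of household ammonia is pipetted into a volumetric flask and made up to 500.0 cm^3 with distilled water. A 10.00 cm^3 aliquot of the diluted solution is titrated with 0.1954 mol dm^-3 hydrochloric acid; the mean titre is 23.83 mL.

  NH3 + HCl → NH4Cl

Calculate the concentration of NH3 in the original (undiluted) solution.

11.79 mol/L

n(HCl) = 0.02383 × 0.1954 = 4.656 × 10^-3 mol
n(NH3) in the aliquot = 4.656 × 10^-3 mol (1:1 ratio)
[NH3]_dilute = 4.656 × 10^-3 / 0.01000 = 0.4656 mol/L
Dilution factor = 500.0 / 19.74 = 25.33
[NH3]_stock = 0.4656 × 25.33 = 11.79 mol/L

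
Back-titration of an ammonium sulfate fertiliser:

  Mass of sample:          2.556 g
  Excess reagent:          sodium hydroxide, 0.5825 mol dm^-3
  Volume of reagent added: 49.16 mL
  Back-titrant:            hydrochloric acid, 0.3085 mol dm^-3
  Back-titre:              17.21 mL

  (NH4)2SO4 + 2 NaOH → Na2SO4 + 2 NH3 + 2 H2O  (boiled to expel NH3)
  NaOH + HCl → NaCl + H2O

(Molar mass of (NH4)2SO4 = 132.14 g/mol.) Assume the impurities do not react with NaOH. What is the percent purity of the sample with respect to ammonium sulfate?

60.30 %

n(NaOH) added = 0.04916 × 0.5825 = 0.02864 mol
n(HCl) used in back-titration = 0.01721 × 0.3085 = 5.309 × 10^-3 mol
n(NaOH) left over = 5.309 × 10^-3 mol (1:1 ratio)
n(NaOH) consumed by analyte = 0.02864 − 5.309 × 10^-3 = 0.02333 mol
From the 1:2 ratio, n((NH4)2SO4) = 1/2 × 0.02333 = 0.01166 mol
mass of (NH4)2SO4 = 0.01166 × 132.14 = 1.541 g
% (NH4)2SO4 = 1.541 / 2.556 × 100 = 60.30 %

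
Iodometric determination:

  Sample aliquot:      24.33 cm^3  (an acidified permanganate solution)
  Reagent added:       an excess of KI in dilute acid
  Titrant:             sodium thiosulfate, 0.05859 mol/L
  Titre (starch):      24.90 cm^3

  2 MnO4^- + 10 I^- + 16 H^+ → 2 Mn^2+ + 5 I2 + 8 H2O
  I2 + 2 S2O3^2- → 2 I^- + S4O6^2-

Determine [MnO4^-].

n(S2O3^2-) = 0.02490 × 0.05859 = 1.459 × 10^-3 mol
n(I2) = n(S2O3^2-)/2 = 7.294 × 10^-4 mol
From the 2:5 ratio, n(MnO4^-) in the aliquot = 2/5 × 7.294 × 10^-4 = 2.918 × 10^-4 mol
[MnO4^-] = 2.918 × 10^-4 / 0.02433 = 0.01199 mol/L

0.01199 mol/L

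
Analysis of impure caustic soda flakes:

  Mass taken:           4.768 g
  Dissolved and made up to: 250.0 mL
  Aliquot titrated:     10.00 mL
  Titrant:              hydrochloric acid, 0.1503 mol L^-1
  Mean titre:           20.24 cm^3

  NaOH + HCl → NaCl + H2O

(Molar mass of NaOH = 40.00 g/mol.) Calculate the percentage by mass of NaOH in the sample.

63.80 %

n(HCl) per titration = 0.02024 × 0.1503 = 3.042 × 10^-3 mol
n(NaOH) in each aliquot = 3.042 × 10^-3 mol (1:1 ratio)
n(NaOH) in the whole flask = 3.042 × 10^-3 × 250.0/10.00 = 0.07605 mol
mass of NaOH = 0.07605 × 40.00 = 3.042 g
% NaOH = 3.042 / 4.768 × 100 = 63.80 %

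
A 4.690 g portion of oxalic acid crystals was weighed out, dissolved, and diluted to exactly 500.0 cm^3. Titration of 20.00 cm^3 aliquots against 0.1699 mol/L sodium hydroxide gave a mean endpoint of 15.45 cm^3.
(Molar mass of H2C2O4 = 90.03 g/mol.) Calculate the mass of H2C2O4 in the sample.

H2C2O4 + 2 NaOH → Na2C2O4 + 2 H2O
n(NaOH) per titration = 0.01545 × 0.1699 = 2.625 × 10^-3 mol
From the 1:2 ratio, n(H2C2O4) in each aliquot = 1/2 × 2.625 × 10^-3 = 1.312 × 10^-3 mol
n(H2C2O4) in the whole flask = 1.312 × 10^-3 × 500.0/20.00 = 0.03281 mol
mass of H2C2O4 = 0.03281 × 90.03 = 2.954 g

2.954 g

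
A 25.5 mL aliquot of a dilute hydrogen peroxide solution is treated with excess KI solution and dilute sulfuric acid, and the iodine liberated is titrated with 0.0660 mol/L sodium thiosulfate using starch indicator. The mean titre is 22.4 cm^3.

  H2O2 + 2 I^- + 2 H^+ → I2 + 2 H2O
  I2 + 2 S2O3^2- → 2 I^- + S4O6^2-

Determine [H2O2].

0.0290 mol/L

n(S2O3^2-) = 0.0224 × 0.0660 = 1.48 × 10^-3 mol
n(I2) = n(S2O3^2-)/2 = 7.39 × 10^-4 mol
n(H2O2) in the aliquot = 7.39 × 10^-4 mol (1:1 ratio)
[H2O2] = 7.39 × 10^-4 / 0.0255 = 0.0290 mol/L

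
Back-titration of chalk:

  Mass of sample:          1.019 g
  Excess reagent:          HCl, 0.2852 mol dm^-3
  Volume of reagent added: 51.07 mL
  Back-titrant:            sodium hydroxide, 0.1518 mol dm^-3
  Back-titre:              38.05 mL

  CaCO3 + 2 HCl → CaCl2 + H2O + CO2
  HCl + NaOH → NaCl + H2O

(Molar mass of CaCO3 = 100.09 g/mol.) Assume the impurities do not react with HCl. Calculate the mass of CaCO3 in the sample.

0.4399 g

n(HCl) added = 0.05107 × 0.2852 = 0.01457 mol
n(NaOH) used in back-titration = 0.03805 × 0.1518 = 5.776 × 10^-3 mol
n(HCl) left over = 5.776 × 10^-3 mol (1:1 ratio)
n(HCl) consumed by analyte = 0.01457 − 5.776 × 10^-3 = 8.789 × 10^-3 mol
From the 1:2 ratio, n(CaCO3) = 1/2 × 8.789 × 10^-3 = 4.395 × 10^-3 mol
mass of CaCO3 = 4.395 × 10^-3 × 100.09 = 0.4399 g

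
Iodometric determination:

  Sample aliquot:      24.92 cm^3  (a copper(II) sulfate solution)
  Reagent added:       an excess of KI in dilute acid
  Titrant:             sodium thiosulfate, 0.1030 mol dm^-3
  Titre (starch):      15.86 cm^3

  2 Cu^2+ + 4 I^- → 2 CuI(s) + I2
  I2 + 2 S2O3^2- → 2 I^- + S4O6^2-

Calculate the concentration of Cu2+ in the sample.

n(S2O3^2-) = 0.01586 × 0.1030 = 1.634 × 10^-3 mol
n(I2) = n(S2O3^2-)/2 = 8.168 × 10^-4 mol
From the 2:1 ratio, n(Cu2+) in the aliquot = 2/1 × 8.168 × 10^-4 = 1.634 × 10^-3 mol
[Cu2+] = 1.634 × 10^-3 / 0.02492 = 0.06555 mol/L

0.06555 mol/L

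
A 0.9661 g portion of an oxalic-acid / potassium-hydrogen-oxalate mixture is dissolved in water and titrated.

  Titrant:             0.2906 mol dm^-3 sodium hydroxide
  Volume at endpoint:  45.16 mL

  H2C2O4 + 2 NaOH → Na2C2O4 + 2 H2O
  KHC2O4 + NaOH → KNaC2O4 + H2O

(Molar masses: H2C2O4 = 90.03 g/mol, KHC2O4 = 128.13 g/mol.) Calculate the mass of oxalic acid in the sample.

0.3875 g

n(NaOH) = 0.04516 × 0.2906 = 0.01312 mol
Let x = n(H2C2O4), y = n(KHC2O4).
Titrant: 2x + 1y = 0.01312;  mass: 90.03x + 128.13y = 0.9661
Solving, x = 4.304 × 10^-3 mol, y = 4.516 × 10^-3 mol
mass of H2C2O4 = 4.304 × 10^-3 × 90.03 = 0.3875 g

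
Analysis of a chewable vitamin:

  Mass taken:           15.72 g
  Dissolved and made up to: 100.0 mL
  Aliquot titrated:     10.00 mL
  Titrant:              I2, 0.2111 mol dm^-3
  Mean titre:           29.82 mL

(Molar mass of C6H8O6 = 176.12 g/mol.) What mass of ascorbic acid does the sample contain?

C6H8O6 + I2 → C6H6O6 + 2 HI
n(I2) per titration = 0.02982 × 0.2111 = 6.295 × 10^-3 mol
n(C6H8O6) in each aliquot = 6.295 × 10^-3 mol (1:1 ratio)
n(C6H8O6) in the whole flask = 6.295 × 10^-3 × 100.0/10.00 = 0.06295 mol
mass of C6H8O6 = 0.06295 × 176.12 = 11.09 g

11.09 g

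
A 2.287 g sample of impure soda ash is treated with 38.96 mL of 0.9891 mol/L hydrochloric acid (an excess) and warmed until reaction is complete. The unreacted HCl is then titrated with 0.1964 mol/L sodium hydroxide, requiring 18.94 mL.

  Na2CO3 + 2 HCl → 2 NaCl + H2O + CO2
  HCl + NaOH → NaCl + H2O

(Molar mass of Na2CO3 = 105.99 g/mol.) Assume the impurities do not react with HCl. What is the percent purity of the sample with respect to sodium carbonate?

80.68 %

n(HCl) added = 0.03896 × 0.9891 = 0.03854 mol
n(NaOH) used in back-titration = 0.01894 × 0.1964 = 3.720 × 10^-3 mol
n(HCl) left over = 3.720 × 10^-3 mol (1:1 ratio)
n(HCl) consumed by analyte = 0.03854 − 3.720 × 10^-3 = 0.03482 mol
From the 1:2 ratio, n(Na2CO3) = 1/2 × 0.03482 = 0.01741 mol
mass of Na2CO3 = 0.01741 × 105.99 = 1.845 g
% Na2CO3 = 1.845 / 2.287 × 100 = 80.68 %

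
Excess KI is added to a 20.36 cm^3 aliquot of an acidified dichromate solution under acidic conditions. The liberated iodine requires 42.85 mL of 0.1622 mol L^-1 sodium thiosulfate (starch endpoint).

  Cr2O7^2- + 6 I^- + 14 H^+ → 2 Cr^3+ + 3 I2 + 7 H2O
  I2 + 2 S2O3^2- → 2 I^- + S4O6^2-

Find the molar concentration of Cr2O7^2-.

n(S2O3^2-) = 0.04285 × 0.1622 = 6.950 × 10^-3 mol
n(I2) = n(S2O3^2-)/2 = 3.475 × 10^-3 mol
From the 1:3 ratio, n(Cr2O7^2-) in the aliquot = 1/3 × 3.475 × 10^-3 = 1.158 × 10^-3 mol
[Cr2O7^2-] = 1.158 × 10^-3 / 0.02036 = 0.05689 mol/L

0.05689 mol/L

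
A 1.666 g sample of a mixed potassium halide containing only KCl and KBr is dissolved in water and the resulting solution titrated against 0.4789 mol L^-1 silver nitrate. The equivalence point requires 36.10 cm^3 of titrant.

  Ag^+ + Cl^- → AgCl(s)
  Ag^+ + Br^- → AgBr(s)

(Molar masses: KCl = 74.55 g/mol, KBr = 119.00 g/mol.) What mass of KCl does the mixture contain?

0.6563 g

n(AgNO3) = 0.03610 × 0.4789 = 0.01729 mol
Let x = n(KCl), y = n(KBr).
Titrant: 1x + 1y = 0.01729;  mass: 74.55x + 119.00y = 1.666
Solving, x = 8.803 × 10^-3 mol, y = 8.485 × 10^-3 mol
mass of KCl = 8.803 × 10^-3 × 74.55 = 0.6563 g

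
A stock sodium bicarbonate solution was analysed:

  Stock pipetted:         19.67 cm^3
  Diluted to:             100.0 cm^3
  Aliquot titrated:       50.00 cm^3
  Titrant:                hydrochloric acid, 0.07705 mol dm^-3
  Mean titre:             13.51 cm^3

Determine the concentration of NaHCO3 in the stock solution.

0.1058 mol/L

NaHCO3 + HCl → NaCl + H2O + CO2
n(HCl) = 0.01351 × 0.07705 = 1.041 × 10^-3 mol
n(NaHCO3) in the aliquot = 1.041 × 10^-3 mol (1:1 ratio)
[NaHCO3]_dilute = 1.041 × 10^-3 / 0.05000 = 0.02082 mol/L
Dilution factor = 100.0 / 19.67 = 5.084
[NaHCO3]_stock = 0.02082 × 5.084 = 0.1058 mol/L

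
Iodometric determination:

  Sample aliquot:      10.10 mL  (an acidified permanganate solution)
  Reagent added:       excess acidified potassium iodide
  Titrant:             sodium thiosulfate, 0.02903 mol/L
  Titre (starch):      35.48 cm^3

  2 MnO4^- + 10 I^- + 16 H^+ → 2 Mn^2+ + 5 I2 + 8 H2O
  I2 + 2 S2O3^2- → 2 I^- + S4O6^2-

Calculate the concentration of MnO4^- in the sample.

n(S2O3^2-) = 0.03548 × 0.02903 = 1.030 × 10^-3 mol
n(I2) = n(S2O3^2-)/2 = 5.150 × 10^-4 mol
From the 2:5 ratio, n(MnO4^-) in the aliquot = 2/5 × 5.150 × 10^-4 = 2.060 × 10^-4 mol
[MnO4^-] = 2.060 × 10^-4 / 0.01010 = 0.02040 mol/L

0.02040 mol/L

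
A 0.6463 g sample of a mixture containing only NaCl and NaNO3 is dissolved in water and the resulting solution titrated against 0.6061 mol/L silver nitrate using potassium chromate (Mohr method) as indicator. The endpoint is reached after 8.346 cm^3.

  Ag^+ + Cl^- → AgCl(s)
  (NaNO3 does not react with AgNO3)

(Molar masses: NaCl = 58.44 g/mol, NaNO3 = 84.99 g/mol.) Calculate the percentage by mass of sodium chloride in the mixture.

n(AgNO3) = 0.008346 × 0.6061 = 5.059 × 10^-3 mol
Let x = n(NaCl), y = n(NaNO3).
Titrant: 1x = 5.059 × 10^-3;  mass: 58.44x + 84.99y = 0.6463
Solving, x = 5.059 × 10^-3 mol, y = 4.126 × 10^-3 mol
mass of NaCl = 5.059 × 10^-3 × 58.44 = 0.2956 g
% NaCl = 0.2956 / 0.6463 × 100 = 45.74 %

45.74 %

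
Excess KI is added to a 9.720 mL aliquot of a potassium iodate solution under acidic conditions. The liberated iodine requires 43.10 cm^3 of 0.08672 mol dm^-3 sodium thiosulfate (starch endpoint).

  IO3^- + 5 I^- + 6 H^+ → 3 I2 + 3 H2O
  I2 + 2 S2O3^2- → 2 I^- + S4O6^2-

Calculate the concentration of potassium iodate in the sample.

n(S2O3^2-) = 0.04310 × 0.08672 = 3.738 × 10^-3 mol
n(I2) = n(S2O3^2-)/2 = 1.869 × 10^-3 mol
From the 1:3 ratio, n(IO3^-) in the aliquot = 1/3 × 1.869 × 10^-3 = 6.229 × 10^-4 mol
[IO3^-] = 6.229 × 10^-4 / 0.009720 = 0.06409 mol/L

0.06409 mol/L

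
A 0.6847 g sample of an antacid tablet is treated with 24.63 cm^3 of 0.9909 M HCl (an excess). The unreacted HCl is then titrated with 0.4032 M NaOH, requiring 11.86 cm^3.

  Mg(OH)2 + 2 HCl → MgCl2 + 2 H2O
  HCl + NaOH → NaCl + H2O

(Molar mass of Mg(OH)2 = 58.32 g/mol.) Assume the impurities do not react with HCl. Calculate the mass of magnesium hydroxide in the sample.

0.5722 g

n(HCl) added = 0.02463 × 0.9909 = 0.02441 mol
n(NaOH) used in back-titration = 0.01186 × 0.4032 = 4.782 × 10^-3 mol
n(HCl) left over = 4.782 × 10^-3 mol (1:1 ratio)
n(HCl) consumed by analyte = 0.02441 − 4.782 × 10^-3 = 0.01962 mol
From the 1:2 ratio, n(Mg(OH)2) = 1/2 × 0.01962 = 9.812 × 10^-3 mol
mass of Mg(OH)2 = 9.812 × 10^-3 × 58.32 = 0.5722 g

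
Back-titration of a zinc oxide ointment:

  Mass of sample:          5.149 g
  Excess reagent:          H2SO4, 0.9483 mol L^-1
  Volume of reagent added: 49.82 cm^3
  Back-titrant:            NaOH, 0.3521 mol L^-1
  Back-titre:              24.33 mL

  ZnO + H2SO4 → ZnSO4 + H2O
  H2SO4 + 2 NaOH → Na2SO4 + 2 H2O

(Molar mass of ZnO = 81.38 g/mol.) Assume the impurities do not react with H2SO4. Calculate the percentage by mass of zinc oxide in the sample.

n(H2SO4) added = 0.04982 × 0.9483 = 0.04724 mol
n(NaOH) used in back-titration = 0.02433 × 0.3521 = 8.567 × 10^-3 mol
From the 1:2 ratio, n(H2SO4) left over = 1/2 × 8.567 × 10^-3 = 4.283 × 10^-3 mol
n(H2SO4) consumed by analyte = 0.04724 − 4.283 × 10^-3 = 0.04296 mol
n(ZnO) = 0.04296 mol (1:1 ratio)
mass of ZnO = 0.04296 × 81.38 = 3.496 g
% ZnO = 3.496 / 5.149 × 100 = 67.90 %

67.90 %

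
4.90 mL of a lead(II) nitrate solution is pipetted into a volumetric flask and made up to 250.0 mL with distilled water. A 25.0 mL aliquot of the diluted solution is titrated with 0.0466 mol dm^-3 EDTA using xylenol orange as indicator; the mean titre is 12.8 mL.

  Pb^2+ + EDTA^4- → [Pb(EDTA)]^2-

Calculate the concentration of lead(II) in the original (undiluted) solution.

1.22 mol/L

n(EDTA) = 0.0128 × 0.0466 = 5.96 × 10^-4 mol
n(Pb2+) in the aliquot = 5.96 × 10^-4 mol (1:1 ratio)
[Pb2+]_dilute = 5.96 × 10^-4 / 0.0250 = 0.0239 mol/L
Dilution factor = 250.0 / 4.90 = 51.02
[Pb2+]_stock = 0.0239 × 51.02 = 1.22 mol/L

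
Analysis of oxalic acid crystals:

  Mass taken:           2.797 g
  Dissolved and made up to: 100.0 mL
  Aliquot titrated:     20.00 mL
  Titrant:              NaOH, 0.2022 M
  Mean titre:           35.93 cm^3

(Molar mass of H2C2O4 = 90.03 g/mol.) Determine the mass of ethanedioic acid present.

H2C2O4 + 2 NaOH → Na2C2O4 + 2 H2O
n(NaOH) per titration = 0.03593 × 0.2022 = 7.265 × 10^-3 mol
From the 1:2 ratio, n(H2C2O4) in each aliquot = 1/2 × 7.265 × 10^-3 = 3.633 × 10^-3 mol
n(H2C2O4) in the whole flask = 3.633 × 10^-3 × 100.0/20.00 = 0.01816 mol
mass of H2C2O4 = 0.01816 × 90.03 = 1.635 g

1.635 g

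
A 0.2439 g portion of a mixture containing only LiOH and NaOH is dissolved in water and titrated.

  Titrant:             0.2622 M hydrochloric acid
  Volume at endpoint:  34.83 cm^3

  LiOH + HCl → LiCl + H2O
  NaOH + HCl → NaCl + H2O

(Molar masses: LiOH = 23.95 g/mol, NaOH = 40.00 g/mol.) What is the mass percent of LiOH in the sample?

74.27 %

n(HCl) = 0.03483 × 0.2622 = 9.132 × 10^-3 mol
Let x = n(LiOH), y = n(NaOH).
Titrant: 1x + 1y = 9.132 × 10^-3;  mass: 23.95x + 40.00y = 0.2439
Solving, x = 7.564 × 10^-3 mol, y = 1.569 × 10^-3 mol
mass of LiOH = 7.564 × 10^-3 × 23.95 = 0.1812 g
% LiOH = 0.1812 / 0.2439 × 100 = 74.27 %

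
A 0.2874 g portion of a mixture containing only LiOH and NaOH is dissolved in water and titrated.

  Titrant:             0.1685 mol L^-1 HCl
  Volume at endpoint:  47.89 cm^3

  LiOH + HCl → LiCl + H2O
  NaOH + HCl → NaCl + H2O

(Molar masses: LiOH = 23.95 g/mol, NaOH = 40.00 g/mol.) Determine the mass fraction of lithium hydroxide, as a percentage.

n(HCl) = 0.04789 × 0.1685 = 8.069 × 10^-3 mol
Let x = n(LiOH), y = n(NaOH).
Titrant: 1x + 1y = 8.069 × 10^-3;  mass: 23.95x + 40.00y = 0.2874
Solving, x = 2.204 × 10^-3 mol, y = 5.865 × 10^-3 mol
mass of LiOH = 2.204 × 10^-3 × 23.95 = 0.05279 g
% LiOH = 0.05279 / 0.2874 × 100 = 18.37 %

18.37 %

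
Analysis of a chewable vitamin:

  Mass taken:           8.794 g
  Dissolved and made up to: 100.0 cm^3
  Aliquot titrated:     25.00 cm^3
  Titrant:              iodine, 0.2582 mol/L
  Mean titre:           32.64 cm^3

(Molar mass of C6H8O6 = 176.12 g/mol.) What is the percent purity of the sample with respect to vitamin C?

C6H8O6 + I2 → C6H6O6 + 2 HI
n(I2) per titration = 0.03264 × 0.2582 = 8.428 × 10^-3 mol
n(C6H8O6) in each aliquot = 8.428 × 10^-3 mol (1:1 ratio)
n(C6H8O6) in the whole flask = 8.428 × 10^-3 × 100.0/25.00 = 0.03371 mol
mass of C6H8O6 = 0.03371 × 176.12 = 5.937 g
% C6H8O6 = 5.937 / 8.794 × 100 = 67.51 %

67.51 %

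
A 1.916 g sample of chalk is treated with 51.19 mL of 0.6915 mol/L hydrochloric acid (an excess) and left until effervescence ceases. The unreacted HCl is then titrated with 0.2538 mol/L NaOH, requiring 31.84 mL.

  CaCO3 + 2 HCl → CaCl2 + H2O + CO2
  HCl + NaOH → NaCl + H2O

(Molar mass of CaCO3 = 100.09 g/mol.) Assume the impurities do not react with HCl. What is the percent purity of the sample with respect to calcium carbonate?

n(HCl) added = 0.05119 × 0.6915 = 0.03540 mol
n(NaOH) used in back-titration = 0.03184 × 0.2538 = 8.081 × 10^-3 mol
n(HCl) left over = 8.081 × 10^-3 mol (1:1 ratio)
n(HCl) consumed by analyte = 0.03540 − 8.081 × 10^-3 = 0.02732 mol
From the 1:2 ratio, n(CaCO3) = 1/2 × 0.02732 = 0.01366 mol
mass of CaCO3 = 0.01366 × 100.09 = 1.367 g
% CaCO3 = 1.367 / 1.916 × 100 = 71.35 %

71.35 %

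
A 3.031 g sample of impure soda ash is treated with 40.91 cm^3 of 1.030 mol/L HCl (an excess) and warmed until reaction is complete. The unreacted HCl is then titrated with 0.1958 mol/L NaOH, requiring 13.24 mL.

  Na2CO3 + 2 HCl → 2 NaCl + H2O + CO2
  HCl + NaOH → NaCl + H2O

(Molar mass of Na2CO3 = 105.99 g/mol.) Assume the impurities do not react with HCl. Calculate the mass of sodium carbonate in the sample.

n(HCl) added = 0.04091 × 1.030 = 0.04214 mol
n(NaOH) used in back-titration = 0.01324 × 0.1958 = 2.592 × 10^-3 mol
n(HCl) left over = 2.592 × 10^-3 mol (1:1 ratio)
n(HCl) consumed by analyte = 0.04214 − 2.592 × 10^-3 = 0.03954 mol
From the 1:2 ratio, n(Na2CO3) = 1/2 × 0.03954 = 0.01977 mol
mass of Na2CO3 = 0.01977 × 105.99 = 2.096 g

2.096 g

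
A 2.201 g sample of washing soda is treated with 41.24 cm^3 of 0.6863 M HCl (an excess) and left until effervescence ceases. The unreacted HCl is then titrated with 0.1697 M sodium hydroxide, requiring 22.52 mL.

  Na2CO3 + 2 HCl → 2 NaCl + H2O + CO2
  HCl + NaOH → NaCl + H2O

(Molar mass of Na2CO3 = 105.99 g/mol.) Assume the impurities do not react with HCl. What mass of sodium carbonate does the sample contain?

n(HCl) added = 0.04124 × 0.6863 = 0.02830 mol
n(NaOH) used in back-titration = 0.02252 × 0.1697 = 3.822 × 10^-3 mol
n(HCl) left over = 3.822 × 10^-3 mol (1:1 ratio)
n(HCl) consumed by analyte = 0.02830 − 3.822 × 10^-3 = 0.02448 mol
From the 1:2 ratio, n(Na2CO3) = 1/2 × 0.02448 = 0.01224 mol
mass of Na2CO3 = 0.01224 × 105.99 = 1.297 g

1.297 g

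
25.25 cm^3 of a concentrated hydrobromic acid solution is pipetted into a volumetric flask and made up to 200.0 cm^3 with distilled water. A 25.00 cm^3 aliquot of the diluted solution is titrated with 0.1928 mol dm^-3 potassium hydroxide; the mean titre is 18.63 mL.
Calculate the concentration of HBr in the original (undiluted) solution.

1.138 mol/L

HBr + KOH → KBr + H2O
n(KOH) = 0.01863 × 0.1928 = 3.592 × 10^-3 mol
n(HBr) in the aliquot = 3.592 × 10^-3 mol (1:1 ratio)
[HBr]_dilute = 3.592 × 10^-3 / 0.02500 = 0.1437 mol/L
Dilution factor = 200.0 / 25.25 = 7.921
[HBr]_stock = 0.1437 × 7.921 = 1.138 mol/L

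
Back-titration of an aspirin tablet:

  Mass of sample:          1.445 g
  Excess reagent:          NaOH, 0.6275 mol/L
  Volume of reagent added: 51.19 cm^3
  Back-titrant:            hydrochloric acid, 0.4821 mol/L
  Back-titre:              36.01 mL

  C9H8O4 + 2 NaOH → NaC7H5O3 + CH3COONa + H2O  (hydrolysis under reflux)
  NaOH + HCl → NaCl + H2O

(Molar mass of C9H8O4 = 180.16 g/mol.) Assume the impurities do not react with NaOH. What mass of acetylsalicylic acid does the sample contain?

1.330 g

n(NaOH) added = 0.05119 × 0.6275 = 0.03212 mol
n(HCl) used in back-titration = 0.03601 × 0.4821 = 0.01736 mol
n(NaOH) left over = 0.01736 mol (1:1 ratio)
n(NaOH) consumed by analyte = 0.03212 − 0.01736 = 0.01476 mol
From the 1:2 ratio, n(C9H8O4) = 1/2 × 0.01476 = 7.381 × 10^-3 mol
mass of C9H8O4 = 7.381 × 10^-3 × 180.16 = 1.330 g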